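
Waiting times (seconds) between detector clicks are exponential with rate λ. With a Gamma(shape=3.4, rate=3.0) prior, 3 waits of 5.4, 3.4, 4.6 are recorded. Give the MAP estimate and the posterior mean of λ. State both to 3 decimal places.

Σ times = 13.4. Posterior: Gamma(shape = 3.4+3 = 6.4, rate = 3.0+13.4 = 16.4).
Mode = (α−1)/β = 5.4/16.4 = 0.329.
Mean = α/β = 6.4/16.4 = 0.390.
The posterior is right-skewed, so the mean exceeds the mode.

MAP = 0.329, posterior mean = 0.390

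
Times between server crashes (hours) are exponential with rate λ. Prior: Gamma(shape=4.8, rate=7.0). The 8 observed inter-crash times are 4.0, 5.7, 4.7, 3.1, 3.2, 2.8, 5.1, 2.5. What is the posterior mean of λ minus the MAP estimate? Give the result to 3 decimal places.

0.026

Σ times = 31.1. Posterior: Gamma(shape = 4.8+8 = 12.8, rate = 7.0+31.1 = 38.1).
Mode = (α−1)/β = 11.8/38.1 = 0.310.
Mean = α/β = 12.8/38.1 = 0.336.
Difference = 0.336 − 0.310 = 0.026.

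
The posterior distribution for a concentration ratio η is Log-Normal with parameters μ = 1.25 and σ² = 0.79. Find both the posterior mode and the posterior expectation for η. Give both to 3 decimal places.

Mode = exp(μ − σ²) = exp(0.46) = 1.584.
Mean = exp(μ + σ²/2) = exp(1.645) = 5.181.
The mean is pulled above the mode by the posterior's right skew.

MAP: 1.584. Posterior mean: 5.181.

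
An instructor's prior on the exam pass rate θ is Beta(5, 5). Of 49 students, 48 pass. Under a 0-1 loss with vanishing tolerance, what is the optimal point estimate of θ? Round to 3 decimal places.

Posterior: Beta(5+48, 5+1) = Beta(53, 6).
Mode = (53−1)/(53+6−2) = 52/57 = 0.912.
Mean = 53/(53+6) = 53/59 = 0.898.
This is the posterior mode — the MAP estimate.

0.912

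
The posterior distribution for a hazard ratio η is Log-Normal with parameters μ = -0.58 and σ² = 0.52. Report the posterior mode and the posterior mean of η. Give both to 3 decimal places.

Mode = exp(μ − σ²) = exp(-1.10) = 0.333.
Mean = exp(μ + σ²/2) = exp(-0.320) = 0.726.
Mean > mode: the posterior has a right tail.

MAP = 0.333; posterior mean = 0.726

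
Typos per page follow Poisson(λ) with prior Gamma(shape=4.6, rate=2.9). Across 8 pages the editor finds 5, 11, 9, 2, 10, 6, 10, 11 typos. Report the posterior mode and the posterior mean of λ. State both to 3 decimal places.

Σ counts = 64. Posterior: Gamma(shape = 4.6+64 = 68.6, rate = 2.9+8 = 10.9).
Mode = (α−1)/β = 67.6/10.9 = 6.202.
Mean = α/β = 68.6/10.9 = 6.294.

λ_MAP = 6.202, E[λ|data] = 6.294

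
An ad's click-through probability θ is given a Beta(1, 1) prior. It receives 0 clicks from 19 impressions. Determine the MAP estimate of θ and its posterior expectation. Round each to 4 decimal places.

Posterior: Beta(1+0, 1+19) = Beta(1, 20).
Since α = 1 ≤ 1 and β > 1, the Beta density is monotone decreasing on [0,1]; the mode is at 0.
Mean = 1/(1+20) = 0.0476.

MAP = 0.0000, posterior mean = 0.0476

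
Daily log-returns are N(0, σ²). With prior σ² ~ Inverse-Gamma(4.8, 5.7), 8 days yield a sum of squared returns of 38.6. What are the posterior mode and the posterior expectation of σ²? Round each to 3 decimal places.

Posterior: Inverse-Gamma(shape = 4.8+8/2 = 8.8, scale = 5.7+38.6/2 = 25.0).
Mode = β/(α+1) = 25.0/9.8 = 2.551.
Mean = β/(α−1) = 25.0/7.8 = 3.205.

MAP: 2.551. Posterior mean: 3.205.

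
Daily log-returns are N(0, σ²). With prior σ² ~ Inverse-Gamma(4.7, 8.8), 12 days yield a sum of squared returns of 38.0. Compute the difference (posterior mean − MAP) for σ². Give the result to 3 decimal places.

Posterior: Inverse-Gamma(shape = 4.7+12/2 = 10.7, scale = 8.8+38.0/2 = 27.8).
Mode = β/(α+1) = 27.8/11.7 = 2.376.
Mean = β/(α−1) = 27.8/9.7 = 2.866.
Difference = 2.866 − 2.376 = 0.490.

0.490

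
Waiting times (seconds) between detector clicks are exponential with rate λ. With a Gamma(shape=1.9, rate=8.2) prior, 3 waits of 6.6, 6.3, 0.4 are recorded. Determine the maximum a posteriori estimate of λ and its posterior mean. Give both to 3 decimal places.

Σ times = 13.3. Posterior: Gamma(shape = 1.9+3 = 4.9, rate = 8.2+13.3 = 21.5).
Mode = (α−1)/β = 3.9/21.5 = 0.181.
Mean = α/β = 4.9/21.5 = 0.228.

λ_MAP = 0.181, E[λ|data] = 0.228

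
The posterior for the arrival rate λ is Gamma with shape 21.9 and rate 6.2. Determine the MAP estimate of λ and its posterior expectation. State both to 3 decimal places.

MAP: 3.371. Posterior mean: 3.532.

Mode = (α−1)/β = 20.9/6.2 = 3.371.
Mean = α/β = 21.9/6.2 = 3.532.
The mean is pulled above the mode by the posterior's right skew.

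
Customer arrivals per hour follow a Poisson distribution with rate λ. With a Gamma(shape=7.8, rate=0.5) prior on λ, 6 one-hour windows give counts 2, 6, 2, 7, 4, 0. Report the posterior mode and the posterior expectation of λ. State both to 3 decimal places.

Σ counts = 21. Posterior: Gamma(shape = 7.8+21 = 28.8, rate = 0.5+6 = 6.5).
Mode = (α−1)/β = 27.8/6.5 = 4.277.
Mean = α/β = 28.8/6.5 = 4.431.
The mean is pulled above the mode by the posterior's right skew.

MAP: 4.277. Posterior mean: 4.431.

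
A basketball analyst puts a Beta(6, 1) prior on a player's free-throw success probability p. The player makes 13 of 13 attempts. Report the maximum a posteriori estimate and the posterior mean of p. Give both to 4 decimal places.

MAP: 1.0000. Posterior mean: 0.9500.

Posterior: Beta(6+13, 1+0) = Beta(19, 1).
Since β = 1 ≤ 1 and α > 1, the Beta density is monotone increasing on [0,1]; the mode is at 1.
Mean = 19/(19+1) = 0.9500.
Left-skewed posterior ⇒ mean < mode.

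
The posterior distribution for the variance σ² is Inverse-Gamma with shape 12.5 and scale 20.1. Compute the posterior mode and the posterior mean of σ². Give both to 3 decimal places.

posterior mode = 1.489, posterior mean = 1.748

Mode = β/(α+1) = 20.1/13.5 = 1.489.
Mean = β/(α−1) = 20.1/11.5 = 1.748.
The mean is pulled above the mode by the posterior's right skew.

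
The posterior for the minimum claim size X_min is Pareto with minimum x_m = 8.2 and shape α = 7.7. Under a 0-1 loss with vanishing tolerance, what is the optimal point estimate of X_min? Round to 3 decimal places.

8.200

The Pareto density is strictly decreasing on [x_m, ∞), so the mode is x_m = 8.200.
Mean = α·x_m/(α−1) = 7.7·8.2/6.7 = 9.424.
This is the posterior mode — the MAP estimate.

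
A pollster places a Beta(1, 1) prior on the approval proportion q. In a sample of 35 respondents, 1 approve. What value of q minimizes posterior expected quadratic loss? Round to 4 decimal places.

Posterior: Beta(1+1, 1+34) = Beta(2, 35).
Mode = (2−1)/(2+35−2) = 1/35 = 0.0286.
Mean = 2/(2+35) = 2/37 = 0.0541.
Quadratic loss ⇒ the optimal estimator is the posterior mean.

0.0541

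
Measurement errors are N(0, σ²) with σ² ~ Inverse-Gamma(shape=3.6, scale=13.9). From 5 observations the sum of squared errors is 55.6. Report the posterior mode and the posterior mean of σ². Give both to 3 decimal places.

MAP: 5.873. Posterior mean: 8.176.

Posterior: Inverse-Gamma(shape = 3.6+5/2 = 6.1, scale = 13.9+55.6/2 = 41.7).
Mode = β/(α+1) = 41.7/7.1 = 5.873.
Mean = β/(α−1) = 41.7/5.1 = 8.176.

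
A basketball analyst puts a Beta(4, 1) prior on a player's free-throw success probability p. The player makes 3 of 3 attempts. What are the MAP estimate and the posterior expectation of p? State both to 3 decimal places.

MAP: 1.000. Posterior mean: 0.875.

Posterior: Beta(4+3, 1+0) = Beta(7, 1).
Since β = 1 ≤ 1 and α > 1, the Beta density is monotone increasing on [0,1]; the mode is at 1.
Mean = 7/(7+1) = 0.875.
Mode > mean: the posterior has a left tail.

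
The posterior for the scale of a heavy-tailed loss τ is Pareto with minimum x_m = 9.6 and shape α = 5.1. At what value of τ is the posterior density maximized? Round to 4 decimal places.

9.6000

The Pareto density is strictly decreasing on [x_m, ∞), so the mode is x_m = 9.6000.
Mean = α·x_m/(α−1) = 5.1·9.6/4.1 = 11.9415.
This is the posterior mode — the MAP estimate.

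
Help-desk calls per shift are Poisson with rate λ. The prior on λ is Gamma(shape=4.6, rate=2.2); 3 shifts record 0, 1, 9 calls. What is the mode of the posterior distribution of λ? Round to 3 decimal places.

2.615

Σ counts = 10. Posterior: Gamma(shape = 4.6+10 = 14.6, rate = 2.2+3 = 5.2).
Mode = (α−1)/β = 13.6/5.2 = 2.615.
Mean = α/β = 14.6/5.2 = 2.808.
This is the posterior mode — the MAP estimate.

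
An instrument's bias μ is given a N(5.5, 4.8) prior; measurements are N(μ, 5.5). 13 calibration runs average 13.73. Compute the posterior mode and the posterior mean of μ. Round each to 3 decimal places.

Posterior for μ is Normal. Precision-weighted mean: (1/4.8·5.5 + 13/5.5·13.73) / (1/4.8 + 13/5.5) = 13.063.
A Normal posterior is symmetric, so mode = mean.

MAP = 13.063; posterior mean = 13.063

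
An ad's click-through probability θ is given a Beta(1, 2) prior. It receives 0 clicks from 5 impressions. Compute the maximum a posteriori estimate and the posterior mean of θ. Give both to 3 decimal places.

maximum a posteriori estimate = 0.000, posterior mean = 0.125

Posterior: Beta(1+0, 2+5) = Beta(1, 7).
Since α = 1 ≤ 1 and β > 1, the Beta density is monotone decreasing on [0,1]; the mode is at 0.
Mean = 1/(1+7) = 0.125.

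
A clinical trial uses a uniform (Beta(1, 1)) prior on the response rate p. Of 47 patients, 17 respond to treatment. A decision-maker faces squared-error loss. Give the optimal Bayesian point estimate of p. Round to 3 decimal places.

0.367

Posterior: Beta(1+17, 1+30) = Beta(18, 31).
Mode = (18−1)/(18+31−2) = 17/47 = 0.362.
Mean = 18/(18+31) = 18/49 = 0.367.
Squared-error loss ⇒ the optimal estimator is the posterior mean.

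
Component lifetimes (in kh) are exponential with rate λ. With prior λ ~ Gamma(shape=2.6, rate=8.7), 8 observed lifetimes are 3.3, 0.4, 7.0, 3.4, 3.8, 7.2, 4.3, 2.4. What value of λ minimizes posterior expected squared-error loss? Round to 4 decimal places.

Σ times = 31.8. Posterior: Gamma(shape = 2.6+8 = 10.6, rate = 8.7+31.8 = 40.5).
Mode = (α−1)/β = 9.6/40.5 = 0.2370.
Mean = α/β = 10.6/40.5 = 0.2617.
Squared-error loss ⇒ the optimal estimator is the posterior mean.

0.2617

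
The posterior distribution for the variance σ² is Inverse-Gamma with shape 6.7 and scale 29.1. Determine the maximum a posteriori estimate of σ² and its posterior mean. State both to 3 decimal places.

Mode = β/(α+1) = 29.1/7.7 = 3.779.
Mean = β/(α−1) = 29.1/5.7 = 5.105.

MAP = 3.779, posterior mean = 5.105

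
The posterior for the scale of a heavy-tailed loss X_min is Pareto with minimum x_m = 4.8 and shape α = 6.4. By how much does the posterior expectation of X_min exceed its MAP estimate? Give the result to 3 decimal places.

0.889

The Pareto density is strictly decreasing on [x_m, ∞), so the mode is x_m = 4.800.
Mean = α·x_m/(α−1) = 6.4·4.8/5.4 = 5.689.
Difference = 5.689 − 4.800 = 0.889.
The posterior is right-skewed, so the mean exceeds the mode.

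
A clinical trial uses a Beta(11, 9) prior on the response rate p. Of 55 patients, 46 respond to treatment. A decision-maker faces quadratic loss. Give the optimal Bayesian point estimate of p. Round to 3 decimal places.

Posterior: Beta(11+46, 9+9) = Beta(57, 18).
Mode = (57−1)/(57+18−2) = 56/73 = 0.767.
Mean = 57/(57+18) = 57/75 = 0.760.
Quadratic loss ⇒ the optimal estimator is the posterior mean.

0.760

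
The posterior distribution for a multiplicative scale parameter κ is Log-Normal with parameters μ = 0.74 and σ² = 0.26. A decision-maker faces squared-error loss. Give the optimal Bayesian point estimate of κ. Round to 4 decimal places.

Mode = exp(μ − σ²) = exp(0.48) = 1.6161.
Mean = exp(μ + σ²/2) = exp(0.870) = 2.3869.
Squared-error loss ⇒ the optimal estimator is the posterior mean.

2.3869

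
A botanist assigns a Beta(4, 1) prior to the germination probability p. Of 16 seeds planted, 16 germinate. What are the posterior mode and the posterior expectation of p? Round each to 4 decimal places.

Posterior: Beta(4+16, 1+0) = Beta(20, 1).
Since β = 1 ≤ 1 and α > 1, the Beta density is monotone increasing on [0,1]; the mode is at 1.
Mean = 20/(20+1) = 0.9524.

posterior mode = 1.0000, posterior expectation = 0.9524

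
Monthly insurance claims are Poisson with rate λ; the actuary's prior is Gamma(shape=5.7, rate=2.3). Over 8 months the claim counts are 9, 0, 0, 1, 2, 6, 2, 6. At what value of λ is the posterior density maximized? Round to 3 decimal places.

2.981

Σ counts = 26. Posterior: Gamma(shape = 5.7+26 = 31.7, rate = 2.3+8 = 10.3).
Mode = (α−1)/β = 30.7/10.3 = 2.981.
Mean = α/β = 31.7/10.3 = 3.078.
This is the posterior mode — the MAP estimate.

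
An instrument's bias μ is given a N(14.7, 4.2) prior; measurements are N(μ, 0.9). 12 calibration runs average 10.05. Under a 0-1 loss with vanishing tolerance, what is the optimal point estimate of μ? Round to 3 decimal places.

Posterior for μ is Normal. Precision-weighted mean: (1/4.2·14.7 + 12/0.9·10.05) / (1/4.2 + 12/0.9) = 10.132.
A Normal posterior is symmetric, so mode = mean.
This is the posterior mode — the MAP estimate.

10.132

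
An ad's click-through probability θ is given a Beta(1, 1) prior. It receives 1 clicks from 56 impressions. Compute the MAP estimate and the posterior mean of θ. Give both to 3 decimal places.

Posterior: Beta(1+1, 1+55) = Beta(2, 56).
Mode = (2−1)/(2+56−2) = 1/56 = 0.018.
Mean = 2/(2+56) = 2/58 = 0.034.

MAP: 0.018. Posterior mean: 0.034.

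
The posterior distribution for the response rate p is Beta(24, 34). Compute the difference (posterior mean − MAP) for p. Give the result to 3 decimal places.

0.003

Mode = (24−1)/(24+34−2) = 23/56 = 0.411.
Mean = 24/(24+34) = 24/58 = 0.414.
Difference = 0.414 − 0.411 = 0.003.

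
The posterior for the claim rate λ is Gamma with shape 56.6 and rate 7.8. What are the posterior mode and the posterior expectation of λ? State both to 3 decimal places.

MAP = 7.128; posterior mean = 7.256

Mode = (α−1)/β = 55.6/7.8 = 7.128.
Mean = α/β = 56.6/7.8 = 7.256.
Mean > mode: the posterior has a right tail.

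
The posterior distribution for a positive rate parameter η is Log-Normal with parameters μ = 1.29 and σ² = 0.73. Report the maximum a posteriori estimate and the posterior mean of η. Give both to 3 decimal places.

Mode = exp(μ − σ²) = exp(0.56) = 1.751.
Mean = exp(μ + σ²/2) = exp(1.655) = 5.233.

MAP = 1.751; posterior mean = 5.233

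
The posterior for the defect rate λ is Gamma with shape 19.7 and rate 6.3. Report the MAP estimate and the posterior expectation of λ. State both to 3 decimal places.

Mode = (α−1)/β = 18.7/6.3 = 2.968.
Mean = α/β = 19.7/6.3 = 3.127.

MAP estimate = 2.968, posterior expectation = 3.127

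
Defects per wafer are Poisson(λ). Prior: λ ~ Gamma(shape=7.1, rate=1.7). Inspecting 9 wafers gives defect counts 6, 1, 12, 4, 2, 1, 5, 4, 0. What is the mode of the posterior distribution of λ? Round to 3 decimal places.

3.841

Σ counts = 35. Posterior: Gamma(shape = 7.1+35 = 42.1, rate = 1.7+9 = 10.7).
Mode = (α−1)/β = 41.1/10.7 = 3.841.
Mean = α/β = 42.1/10.7 = 3.935.
This is the posterior mode — the MAP estimate.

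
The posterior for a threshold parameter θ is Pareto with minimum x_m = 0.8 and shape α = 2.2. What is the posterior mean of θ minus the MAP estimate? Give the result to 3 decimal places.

0.667

The Pareto density is strictly decreasing on [x_m, ∞), so the mode is x_m = 0.800.
Mean = α·x_m/(α−1) = 2.2·0.8/1.2 = 1.467.
Difference = 1.467 − 0.800 = 0.667.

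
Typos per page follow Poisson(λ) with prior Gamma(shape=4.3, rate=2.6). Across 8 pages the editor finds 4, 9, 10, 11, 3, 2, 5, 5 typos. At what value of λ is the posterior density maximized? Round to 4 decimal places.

Σ counts = 49. Posterior: Gamma(shape = 4.3+49 = 53.3, rate = 2.6+8 = 10.6).
Mode = (α−1)/β = 52.3/10.6 = 4.9340.
Mean = α/β = 53.3/10.6 = 5.0283.
This is the posterior mode — the MAP estimate.

4.9340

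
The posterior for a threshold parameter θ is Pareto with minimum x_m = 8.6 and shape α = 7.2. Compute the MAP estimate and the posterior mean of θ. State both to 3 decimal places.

MAP: 8.600. Posterior mean: 9.987.

The Pareto density is strictly decreasing on [x_m, ∞), so the mode is x_m = 8.600.
Mean = α·x_m/(α−1) = 7.2·8.6/6.2 = 9.987.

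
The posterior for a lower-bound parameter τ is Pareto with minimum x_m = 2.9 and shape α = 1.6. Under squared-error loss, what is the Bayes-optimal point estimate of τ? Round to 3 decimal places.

The Pareto density is strictly decreasing on [x_m, ∞), so the mode is x_m = 2.900.
Mean = α·x_m/(α−1) = 1.6·2.9/0.6 = 7.733.
Squared-error loss ⇒ the optimal estimator is the posterior mean.

7.733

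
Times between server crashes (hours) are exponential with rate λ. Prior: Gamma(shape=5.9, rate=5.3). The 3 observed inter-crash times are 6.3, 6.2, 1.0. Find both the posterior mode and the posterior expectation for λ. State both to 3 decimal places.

Σ times = 13.5. Posterior: Gamma(shape = 5.9+3 = 8.9, rate = 5.3+13.5 = 18.8).
Mode = (α−1)/β = 7.9/18.8 = 0.420.
Mean = α/β = 8.9/18.8 = 0.473.

MAP = 0.420, posterior mean = 0.473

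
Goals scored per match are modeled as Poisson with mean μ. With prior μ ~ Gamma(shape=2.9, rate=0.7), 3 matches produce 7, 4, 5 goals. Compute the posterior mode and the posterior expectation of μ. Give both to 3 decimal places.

Σ counts = 16. Posterior: Gamma(shape = 2.9+16 = 18.9, rate = 0.7+3 = 3.7).
Mode = (α−1)/β = 17.9/3.7 = 4.838.
Mean = α/β = 18.9/3.7 = 5.108.
Right-skewed posterior ⇒ mode < mean.

posterior mode = 4.838, posterior expectation = 5.108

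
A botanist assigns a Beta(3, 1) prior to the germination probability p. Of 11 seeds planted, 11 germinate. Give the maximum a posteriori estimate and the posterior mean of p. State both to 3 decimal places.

MAP: 1.000. Posterior mean: 0.933.

Posterior: Beta(3+11, 1+0) = Beta(14, 1).
Since β = 1 ≤ 1 and α > 1, the Beta density is monotone increasing on [0,1]; the mode is at 1.
Mean = 14/(14+1) = 0.933.
The posterior is left-skewed, so the mode exceeds the mean.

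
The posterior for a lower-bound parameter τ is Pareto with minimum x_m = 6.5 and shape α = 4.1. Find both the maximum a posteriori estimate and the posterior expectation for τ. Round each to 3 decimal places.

The Pareto density is strictly decreasing on [x_m, ∞), so the mode is x_m = 6.500.
Mean = α·x_m/(α−1) = 4.1·6.5/3.1 = 8.597.

maximum a posteriori estimate = 6.500, posterior expectation = 8.597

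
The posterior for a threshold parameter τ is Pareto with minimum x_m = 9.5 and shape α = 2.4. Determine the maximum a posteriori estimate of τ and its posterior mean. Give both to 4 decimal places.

MAP: 9.5000. Posterior mean: 16.2857.

The Pareto density is strictly decreasing on [x_m, ∞), so the mode is x_m = 9.5000.
Mean = α·x_m/(α−1) = 2.4·9.5/1.4 = 16.2857.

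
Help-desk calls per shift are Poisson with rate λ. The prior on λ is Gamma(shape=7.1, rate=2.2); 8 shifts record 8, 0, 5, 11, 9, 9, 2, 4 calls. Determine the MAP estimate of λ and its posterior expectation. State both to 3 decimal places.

MAP = 5.304, posterior mean = 5.402

Σ counts = 48. Posterior: Gamma(shape = 7.1+48 = 55.1, rate = 2.2+8 = 10.2).
Mode = (α−1)/β = 54.1/10.2 = 5.304.
Mean = α/β = 55.1/10.2 = 5.402.
The posterior is right-skewed, so the mean exceeds the mode.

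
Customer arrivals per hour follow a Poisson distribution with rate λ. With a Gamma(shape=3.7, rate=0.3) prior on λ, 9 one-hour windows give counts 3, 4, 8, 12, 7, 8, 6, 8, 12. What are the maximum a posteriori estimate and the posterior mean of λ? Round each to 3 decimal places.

MAP: 7.602. Posterior mean: 7.710.

Σ counts = 68. Posterior: Gamma(shape = 3.7+68 = 71.7, rate = 0.3+9 = 9.3).
Mode = (α−1)/β = 70.7/9.3 = 7.602.
Mean = α/β = 71.7/9.3 = 7.710.
Right-skewed posterior ⇒ mode < mean.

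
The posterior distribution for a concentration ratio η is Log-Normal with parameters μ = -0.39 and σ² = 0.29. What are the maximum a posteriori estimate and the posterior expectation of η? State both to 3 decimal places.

MAP: 0.507. Posterior mean: 0.783.

Mode = exp(μ − σ²) = exp(-0.68) = 0.507.
Mean = exp(μ + σ²/2) = exp(-0.245) = 0.783.
Right-skewed posterior ⇒ mode < mean.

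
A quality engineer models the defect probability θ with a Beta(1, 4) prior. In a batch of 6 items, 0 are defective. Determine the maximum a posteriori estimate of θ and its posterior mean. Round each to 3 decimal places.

MAP = 0.000, posterior mean = 0.091

Posterior: Beta(1+0, 4+6) = Beta(1, 10).
Since α = 1 ≤ 1 and β > 1, the Beta density is monotone decreasing on [0,1]; the mode is at 0.
Mean = 1/(1+10) = 0.091.
The posterior is right-skewed, so the mean exceeds the mode.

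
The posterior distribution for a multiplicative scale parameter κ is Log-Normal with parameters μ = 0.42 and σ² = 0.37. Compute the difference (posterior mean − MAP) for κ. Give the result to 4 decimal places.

Mode = exp(μ − σ²) = exp(0.05) = 1.0513.
Mean = exp(μ + σ²/2) = exp(0.605) = 1.8313.
Difference = 1.8313 − 1.0513 = 0.7800.
The mean is pulled above the mode by the posterior's right skew.

0.7800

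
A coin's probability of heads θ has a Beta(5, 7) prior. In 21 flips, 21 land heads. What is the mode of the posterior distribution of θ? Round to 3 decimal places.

0.806

Posterior: Beta(5+21, 7+0) = Beta(26, 7).
Mode = (26−1)/(26+7−2) = 25/31 = 0.806.
Mean = 26/(26+7) = 26/33 = 0.788.
This is the posterior mode — the MAP estimate.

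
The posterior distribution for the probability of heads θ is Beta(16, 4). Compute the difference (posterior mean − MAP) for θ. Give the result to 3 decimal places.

Mode = (16−1)/(16+4−2) = 15/18 = 0.833.
Mean = 16/(16+4) = 16/20 = 0.800.
Difference = 0.800 − 0.833 = -0.033.
The posterior is left-skewed, so the mode exceeds the mean.

-0.033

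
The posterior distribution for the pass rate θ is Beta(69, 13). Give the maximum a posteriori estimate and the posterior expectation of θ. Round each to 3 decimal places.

Mode = (69−1)/(69+13−2) = 68/80 = 0.850.
Mean = 69/(69+13) = 69/82 = 0.841.
Left-skewed posterior ⇒ mean < mode.

MAP: 0.850. Posterior mean: 0.841.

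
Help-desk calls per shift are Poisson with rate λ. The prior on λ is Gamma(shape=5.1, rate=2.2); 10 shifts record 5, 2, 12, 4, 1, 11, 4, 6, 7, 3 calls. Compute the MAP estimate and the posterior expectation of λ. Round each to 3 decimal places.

MAP estimate = 4.844, posterior expectation = 4.926

Σ counts = 55. Posterior: Gamma(shape = 5.1+55 = 60.1, rate = 2.2+10 = 12.2).
Mode = (α−1)/β = 59.1/12.2 = 4.844.
Mean = α/β = 60.1/12.2 = 4.926.
The mean is pulled above the mode by the posterior's right skew.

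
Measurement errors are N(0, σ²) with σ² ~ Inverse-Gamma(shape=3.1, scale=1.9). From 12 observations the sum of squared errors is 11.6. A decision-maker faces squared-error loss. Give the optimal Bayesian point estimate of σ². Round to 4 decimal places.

Posterior: Inverse-Gamma(shape = 3.1+12/2 = 9.1, scale = 1.9+11.6/2 = 7.7).
Mode = β/(α+1) = 7.7/10.1 = 0.7624.
Mean = β/(α−1) = 7.7/8.1 = 0.9506.
Squared-error loss ⇒ the optimal estimator is the posterior mean.

0.9506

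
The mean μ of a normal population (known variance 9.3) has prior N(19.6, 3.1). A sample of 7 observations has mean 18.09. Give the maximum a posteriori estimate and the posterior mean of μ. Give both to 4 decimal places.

MAP = 18.5430; posterior mean = 18.5430

Posterior for μ is Normal. Precision-weighted mean: (1/3.1·19.6 + 7/9.3·18.09) / (1/3.1 + 7/9.3) = 18.5430.
A Normal posterior is symmetric, so mode = mean.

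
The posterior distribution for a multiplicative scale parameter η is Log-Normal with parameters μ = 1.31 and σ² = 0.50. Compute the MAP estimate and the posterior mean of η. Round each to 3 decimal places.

Mode = exp(μ − σ²) = exp(0.81) = 2.248.
Mean = exp(μ + σ²/2) = exp(1.560) = 4.759.

MAP = 2.248; posterior mean = 4.759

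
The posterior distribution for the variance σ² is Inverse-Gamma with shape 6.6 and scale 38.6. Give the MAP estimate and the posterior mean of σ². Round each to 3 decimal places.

MAP = 5.079, posterior mean = 6.893

Mode = β/(α+1) = 38.6/7.6 = 5.079.
Mean = β/(α−1) = 38.6/5.6 = 6.893.
Right-skewed posterior ⇒ mode < mean.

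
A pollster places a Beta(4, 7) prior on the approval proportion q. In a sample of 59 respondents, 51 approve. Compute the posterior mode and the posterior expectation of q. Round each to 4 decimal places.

Posterior: Beta(4+51, 7+8) = Beta(55, 15).
Mode = (55−1)/(55+15−2) = 54/68 = 0.7941.
Mean = 55/(55+15) = 55/70 = 0.7857.
Mode > mean: the posterior has a left tail.

posterior mode = 0.7941, posterior expectation = 0.7857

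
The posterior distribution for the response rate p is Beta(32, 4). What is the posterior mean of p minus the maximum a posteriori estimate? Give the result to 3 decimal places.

Mode = (32−1)/(32+4−2) = 31/34 = 0.912.
Mean = 32/(32+4) = 32/36 = 0.889.
Difference = 0.889 − 0.912 = -0.023.
Mode > mean: the posterior has a left tail.

-0.023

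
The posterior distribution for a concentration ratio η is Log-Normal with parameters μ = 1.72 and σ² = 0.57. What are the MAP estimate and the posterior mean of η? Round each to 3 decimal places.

Mode = exp(μ − σ²) = exp(1.15) = 3.158.
Mean = exp(μ + σ²/2) = exp(2.005) = 7.426.
Right-skewed posterior ⇒ mode < mean.

MAP estimate = 3.158, posterior mean = 7.426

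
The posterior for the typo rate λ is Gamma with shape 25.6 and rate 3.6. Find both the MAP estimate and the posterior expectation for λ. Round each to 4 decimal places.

Mode = (α−1)/β = 24.6/3.6 = 6.8333.
Mean = α/β = 25.6/3.6 = 7.1111.
The posterior is right-skewed, so the mean exceeds the mode.

MAP = 6.8333, posterior mean = 7.1111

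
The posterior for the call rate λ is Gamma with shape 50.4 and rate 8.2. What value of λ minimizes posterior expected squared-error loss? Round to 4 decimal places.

Mode = (α−1)/β = 49.4/8.2 = 6.0244.
Mean = α/β = 50.4/8.2 = 6.1463.
Squared-error loss ⇒ the optimal estimator is the posterior mean.

6.1463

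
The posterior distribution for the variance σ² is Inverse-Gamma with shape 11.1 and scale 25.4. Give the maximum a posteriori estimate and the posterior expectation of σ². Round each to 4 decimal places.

Mode = β/(α+1) = 25.4/12.1 = 2.0992.
Mean = β/(α−1) = 25.4/10.1 = 2.5149.
The mean is pulled above the mode by the posterior's right skew.

maximum a posteriori estimate = 2.0992, posterior expectation = 2.5149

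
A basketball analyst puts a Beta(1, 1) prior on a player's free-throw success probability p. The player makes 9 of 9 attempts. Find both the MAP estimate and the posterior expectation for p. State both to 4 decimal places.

MAP: 1.0000. Posterior mean: 0.9091.

Posterior: Beta(1+9, 1+0) = Beta(10, 1).
Since β = 1 ≤ 1 and α > 1, the Beta density is monotone increasing on [0,1]; the mode is at 1.
Mean = 10/(10+1) = 0.9091.
The posterior is left-skewed, so the mode exceeds the mean.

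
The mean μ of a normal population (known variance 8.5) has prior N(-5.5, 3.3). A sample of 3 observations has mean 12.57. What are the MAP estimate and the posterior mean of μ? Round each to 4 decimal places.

Posterior for μ is Normal. Precision-weighted mean: (1/3.3·-5.5 + 3/8.5·12.57) / (1/3.3 + 3/8.5) = 4.2224.
A Normal posterior is symmetric, so mode = mean.

MAP estimate = 4.2224, posterior mean = 4.2224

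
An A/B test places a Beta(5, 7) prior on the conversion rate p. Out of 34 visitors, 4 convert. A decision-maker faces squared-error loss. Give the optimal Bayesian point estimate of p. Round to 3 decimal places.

Posterior: Beta(5+4, 7+30) = Beta(9, 37).
Mode = (9−1)/(9+37−2) = 8/44 = 0.182.
Mean = 9/(9+37) = 9/46 = 0.196.
Squared-error loss ⇒ the optimal estimator is the posterior mean.

0.196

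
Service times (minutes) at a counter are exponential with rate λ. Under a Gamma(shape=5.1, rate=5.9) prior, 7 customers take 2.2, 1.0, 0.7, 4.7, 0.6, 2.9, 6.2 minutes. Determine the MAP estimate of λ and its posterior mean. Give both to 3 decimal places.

Σ times = 18.3. Posterior: Gamma(shape = 5.1+7 = 12.1, rate = 5.9+18.3 = 24.2).
Mode = (α−1)/β = 11.1/24.2 = 0.459.
Mean = α/β = 12.1/24.2 = 0.500.
The posterior is right-skewed, so the mean exceeds the mode.

λ_MAP = 0.459, E[λ|data] = 0.500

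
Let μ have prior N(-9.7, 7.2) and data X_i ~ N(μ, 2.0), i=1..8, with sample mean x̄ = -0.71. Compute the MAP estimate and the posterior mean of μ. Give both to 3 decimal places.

MAP: -1.012. Posterior mean: -1.012.

Posterior for μ is Normal. Precision-weighted mean: (1/7.2·-9.7 + 8/2.0·-0.71) / (1/7.2 + 8/2.0) = -1.012.
A Normal posterior is symmetric, so mode = mean.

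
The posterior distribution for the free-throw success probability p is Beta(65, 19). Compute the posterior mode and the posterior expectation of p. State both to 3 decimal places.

MAP = 0.780; posterior mean = 0.774

Mode = (65−1)/(65+19−2) = 64/82 = 0.780.
Mean = 65/(65+19) = 65/84 = 0.774.
Mode > mean: the posterior has a left tail.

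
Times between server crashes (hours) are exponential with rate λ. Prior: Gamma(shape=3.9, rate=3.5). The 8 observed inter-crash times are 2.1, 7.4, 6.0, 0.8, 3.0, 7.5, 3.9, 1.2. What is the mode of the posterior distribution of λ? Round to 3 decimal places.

Σ times = 31.9. Posterior: Gamma(shape = 3.9+8 = 11.9, rate = 3.5+31.9 = 35.4).
Mode = (α−1)/β = 10.9/35.4 = 0.308.
Mean = α/β = 11.9/35.4 = 0.336.
This is the posterior mode — the MAP estimate.

0.308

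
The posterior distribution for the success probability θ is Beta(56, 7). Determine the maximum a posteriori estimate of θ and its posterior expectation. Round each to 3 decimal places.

Mode = (56−1)/(56+7−2) = 55/61 = 0.902.
Mean = 56/(56+7) = 56/63 = 0.889.
Mode > mean: the posterior has a left tail.

θ_MAP = 0.902, E[θ|data] = 0.889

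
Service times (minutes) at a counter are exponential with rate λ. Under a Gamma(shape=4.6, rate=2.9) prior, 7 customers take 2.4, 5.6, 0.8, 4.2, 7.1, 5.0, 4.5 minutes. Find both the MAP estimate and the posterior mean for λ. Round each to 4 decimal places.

Σ times = 29.6. Posterior: Gamma(shape = 4.6+7 = 11.6, rate = 2.9+29.6 = 32.5).
Mode = (α−1)/β = 10.6/32.5 = 0.3262.
Mean = α/β = 11.6/32.5 = 0.3569.
Right-skewed posterior ⇒ mode < mean.

MAP = 0.3262; posterior mean = 0.3569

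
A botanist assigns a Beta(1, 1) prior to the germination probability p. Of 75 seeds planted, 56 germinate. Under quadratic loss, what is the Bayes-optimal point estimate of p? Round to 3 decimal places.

Posterior: Beta(1+56, 1+19) = Beta(57, 20).
Mode = (57−1)/(57+20−2) = 56/75 = 0.747.
With a flat prior the MAP equals the MLE, 56/75.
Mean = 57/(57+20) = 57/77 = 0.740.
Quadratic loss ⇒ the optimal estimator is the posterior mean.

0.740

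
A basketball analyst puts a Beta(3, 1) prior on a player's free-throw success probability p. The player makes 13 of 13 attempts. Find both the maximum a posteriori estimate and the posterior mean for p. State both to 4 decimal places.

Posterior: Beta(3+13, 1+0) = Beta(16, 1).
Since β = 1 ≤ 1 and α > 1, the Beta density is monotone increasing on [0,1]; the mode is at 1.
Mean = 16/(16+1) = 0.9412.
The mean is pulled below the mode by the posterior's left skew.

MAP = 1.0000, posterior mean = 0.9412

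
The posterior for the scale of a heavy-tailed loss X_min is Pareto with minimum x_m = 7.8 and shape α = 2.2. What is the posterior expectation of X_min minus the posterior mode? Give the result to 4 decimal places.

6.5000

The Pareto density is strictly decreasing on [x_m, ∞), so the mode is x_m = 7.8000.
Mean = α·x_m/(α−1) = 2.2·7.8/1.2 = 14.3000.
Difference = 14.3000 − 7.8000 = 6.5000.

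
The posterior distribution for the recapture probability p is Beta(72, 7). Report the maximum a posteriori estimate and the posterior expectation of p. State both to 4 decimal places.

maximum a posteriori estimate = 0.9221, posterior expectation = 0.9114

Mode = (72−1)/(72+7−2) = 71/77 = 0.9221.
Mean = 72/(72+7) = 72/79 = 0.9114.
The posterior is left-skewed, so the mode exceeds the mean.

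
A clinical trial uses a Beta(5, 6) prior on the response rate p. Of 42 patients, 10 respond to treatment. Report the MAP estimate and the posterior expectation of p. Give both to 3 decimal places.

MAP: 0.275. Posterior mean: 0.283.

Posterior: Beta(5+10, 6+32) = Beta(15, 38).
Mode = (15−1)/(15+38−2) = 14/51 = 0.275.
Mean = 15/(15+38) = 15/53 = 0.283.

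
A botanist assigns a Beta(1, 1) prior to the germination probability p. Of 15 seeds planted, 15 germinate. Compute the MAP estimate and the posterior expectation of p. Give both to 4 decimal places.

Posterior: Beta(1+15, 1+0) = Beta(16, 1).
Since β = 1 ≤ 1 and α > 1, the Beta density is monotone increasing on [0,1]; the mode is at 1.
Mean = 16/(16+1) = 0.9412.

MAP = 1.0000, posterior mean = 0.9412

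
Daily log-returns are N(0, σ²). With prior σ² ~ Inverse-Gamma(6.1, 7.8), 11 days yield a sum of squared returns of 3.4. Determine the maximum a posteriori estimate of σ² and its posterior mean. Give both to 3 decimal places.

MAP: 0.754. Posterior mean: 0.896.

Posterior: Inverse-Gamma(shape = 6.1+11/2 = 11.6, scale = 7.8+3.4/2 = 9.5).
Mode = β/(α+1) = 9.5/12.6 = 0.754.
Mean = β/(α−1) = 9.5/10.6 = 0.896.
Right-skewed posterior ⇒ mode < mean.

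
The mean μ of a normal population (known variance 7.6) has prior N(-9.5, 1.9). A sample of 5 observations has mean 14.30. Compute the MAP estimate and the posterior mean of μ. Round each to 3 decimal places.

Posterior for μ is Normal. Precision-weighted mean: (1/1.9·-9.5 + 5/7.6·14.30) / (1/1.9 + 5/7.6) = 3.722.
A Normal posterior is symmetric, so mode = mean.

MAP: 3.722. Posterior mean: 3.722.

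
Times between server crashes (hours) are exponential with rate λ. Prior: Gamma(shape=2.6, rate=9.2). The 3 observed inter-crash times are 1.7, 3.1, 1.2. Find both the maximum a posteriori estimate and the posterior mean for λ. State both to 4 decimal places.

MAP: 0.3026. Posterior mean: 0.3684.

Σ times = 6.0. Posterior: Gamma(shape = 2.6+3 = 5.6, rate = 9.2+6.0 = 15.2).
Mode = (α−1)/β = 4.6/15.2 = 0.3026.
Mean = α/β = 5.6/15.2 = 0.3684.
Mean > mode: the posterior has a right tail.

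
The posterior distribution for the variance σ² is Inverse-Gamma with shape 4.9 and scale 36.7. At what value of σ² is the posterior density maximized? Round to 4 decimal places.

Mode = β/(α+1) = 36.7/5.9 = 6.2203.
Mean = β/(α−1) = 36.7/3.9 = 9.4103.
This is the posterior mode — the MAP estimate.

6.2203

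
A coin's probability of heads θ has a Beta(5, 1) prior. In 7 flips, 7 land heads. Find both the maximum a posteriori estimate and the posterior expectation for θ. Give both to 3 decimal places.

Posterior: Beta(5+7, 1+0) = Beta(12, 1).
Since β = 1 ≤ 1 and α > 1, the Beta density is monotone increasing on [0,1]; the mode is at 1.
Mean = 12/(12+1) = 0.923.

MAP = 1.000, posterior mean = 0.923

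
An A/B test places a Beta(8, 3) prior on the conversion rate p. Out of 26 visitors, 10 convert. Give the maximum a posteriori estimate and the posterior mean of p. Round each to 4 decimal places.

p_MAP = 0.4857, E[p|data] = 0.4865

Posterior: Beta(8+10, 3+16) = Beta(18, 19).
Mode = (18−1)/(18+19−2) = 17/35 = 0.4857.
Mean = 18/(18+19) = 18/37 = 0.4865.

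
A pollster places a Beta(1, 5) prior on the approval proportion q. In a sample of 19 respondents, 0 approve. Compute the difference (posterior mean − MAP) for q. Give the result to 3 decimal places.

Posterior: Beta(1+0, 5+19) = Beta(1, 24).
Since α = 1 ≤ 1 and β > 1, the Beta density is monotone decreasing on [0,1]; the mode is at 0.
Mean = 1/(1+24) = 0.040.
Difference = 0.040 − 0.000 = 0.040.
The mean is pulled above the mode by the posterior's right skew.

0.040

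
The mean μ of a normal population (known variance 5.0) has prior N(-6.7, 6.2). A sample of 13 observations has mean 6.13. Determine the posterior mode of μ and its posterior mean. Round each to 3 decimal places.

MAP = 5.381; posterior mean = 5.381

Posterior for μ is Normal. Precision-weighted mean: (1/6.2·-6.7 + 13/5.0·6.13) / (1/6.2 + 13/5.0) = 5.381.
A Normal posterior is symmetric, so mode = mean.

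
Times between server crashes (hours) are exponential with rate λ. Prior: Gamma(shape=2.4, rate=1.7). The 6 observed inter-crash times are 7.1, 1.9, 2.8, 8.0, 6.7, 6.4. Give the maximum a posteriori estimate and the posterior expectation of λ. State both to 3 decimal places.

Σ times = 32.9. Posterior: Gamma(shape = 2.4+6 = 8.4, rate = 1.7+32.9 = 34.6).
Mode = (α−1)/β = 7.4/34.6 = 0.214.
Mean = α/β = 8.4/34.6 = 0.243.
The posterior is right-skewed, so the mean exceeds the mode.

MAP = 0.214, posterior mean = 0.243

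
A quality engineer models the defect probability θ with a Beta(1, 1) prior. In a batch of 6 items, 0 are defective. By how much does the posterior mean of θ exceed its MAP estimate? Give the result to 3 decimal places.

0.125

Posterior: Beta(1+0, 1+6) = Beta(1, 7).
Since α = 1 ≤ 1 and β > 1, the Beta density is monotone decreasing on [0,1]; the mode is at 0.
Mean = 1/(1+7) = 0.125.
Difference = 0.125 − 0.000 = 0.125.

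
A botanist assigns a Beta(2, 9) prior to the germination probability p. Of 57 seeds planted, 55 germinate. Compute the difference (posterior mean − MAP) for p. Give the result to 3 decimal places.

-0.010

Posterior: Beta(2+55, 9+2) = Beta(57, 11).
Mode = (57−1)/(57+11−2) = 56/66 = 0.848.
Mean = 57/(57+11) = 57/68 = 0.838.
Difference = 0.838 − 0.848 = -0.010.
The mean is pulled below the mode by the posterior's left skew.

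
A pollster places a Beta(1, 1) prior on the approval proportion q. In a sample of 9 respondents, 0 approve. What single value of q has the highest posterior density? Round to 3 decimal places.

0.000

Posterior: Beta(1+0, 1+9) = Beta(1, 10).
Since α = 1 ≤ 1 and β > 1, the Beta density is monotone decreasing on [0,1]; the mode is at 0.
Mean = 1/(1+10) = 0.091.
This is the posterior mode — the MAP estimate.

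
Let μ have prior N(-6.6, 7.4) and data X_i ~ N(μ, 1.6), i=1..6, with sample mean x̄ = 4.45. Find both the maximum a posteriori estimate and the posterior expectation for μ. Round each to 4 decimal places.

Posterior for μ is Normal. Precision-weighted mean: (1/7.4·-6.6 + 6/1.6·4.45) / (1/7.4 + 6/1.6) = 4.0657.
A Normal posterior is symmetric, so mode = mean.

MAP: 4.0657. Posterior mean: 4.0657.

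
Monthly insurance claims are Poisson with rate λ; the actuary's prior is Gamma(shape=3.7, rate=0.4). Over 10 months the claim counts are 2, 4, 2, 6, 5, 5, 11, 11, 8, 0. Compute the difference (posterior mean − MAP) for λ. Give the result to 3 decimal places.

0.096

Σ counts = 54. Posterior: Gamma(shape = 3.7+54 = 57.7, rate = 0.4+10 = 10.4).
Mode = (α−1)/β = 56.7/10.4 = 5.452.
Mean = α/β = 57.7/10.4 = 5.548.
Difference = 5.548 − 5.452 = 0.096.
Mean > mode: the posterior has a right tail.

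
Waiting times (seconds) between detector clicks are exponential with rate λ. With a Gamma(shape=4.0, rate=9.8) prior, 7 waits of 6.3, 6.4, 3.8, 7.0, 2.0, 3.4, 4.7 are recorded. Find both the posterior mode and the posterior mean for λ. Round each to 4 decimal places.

λ_MAP = 0.2304, E[λ|data] = 0.2535

Σ times = 33.6. Posterior: Gamma(shape = 4.0+7 = 11.0, rate = 9.8+33.6 = 43.4).
Mode = (α−1)/β = 10.0/43.4 = 0.2304.
Mean = α/β = 11.0/43.4 = 0.2535.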